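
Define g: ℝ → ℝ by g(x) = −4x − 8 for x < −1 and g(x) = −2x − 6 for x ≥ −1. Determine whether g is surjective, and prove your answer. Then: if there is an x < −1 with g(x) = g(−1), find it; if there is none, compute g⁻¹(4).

Both pieces are strictly decreasing (slopes −4 and −2), so each is injective on its own interval.
The left piece maps (−∞, −1) onto (−4, ∞); the right piece maps [−1, ∞) onto (−∞, −4].
These images together cover ℝ, so g is surjective.
Because the two images are disjoint, no x < −1 has g(x) = g(−1), so we compute g⁻¹(4): 4 lies in (−4, ∞), so solve −4x − 8 = 4: x = (4 + 8)/(−4) = −3.

-3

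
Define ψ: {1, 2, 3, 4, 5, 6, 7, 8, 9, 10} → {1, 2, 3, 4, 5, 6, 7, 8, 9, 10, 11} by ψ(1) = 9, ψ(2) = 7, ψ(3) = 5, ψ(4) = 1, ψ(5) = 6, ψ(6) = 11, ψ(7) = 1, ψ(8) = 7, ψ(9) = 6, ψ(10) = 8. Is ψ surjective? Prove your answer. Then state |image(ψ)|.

No element maps to 2, so ψ is not surjective.
The image of ψ is {1, 5, 6, 7, 8, 9, 11}, which has 7 elements.

7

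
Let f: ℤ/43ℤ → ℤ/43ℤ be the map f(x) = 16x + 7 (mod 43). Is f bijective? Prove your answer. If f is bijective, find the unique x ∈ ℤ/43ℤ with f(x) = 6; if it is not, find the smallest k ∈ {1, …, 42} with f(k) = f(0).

8

By definition, f is injective when f(s) = f(t) forces s = t.
If f(s) = f(t), then 16s ≡ 16t (mod 43). Because gcd(16, 43) = 1, we may cancel 16 to get s ≡ t (mod 43).
We now compute 16⁻¹ mod 43 explicitly. Euclid's algorithm: 43 = 2·16 + 11, 16 = 1·11 + 5, 11 = 2·5 + 1; back-substituting gives 1 = 35·16 − 13·43, so 16⁻¹ ≡ 35 (mod 43).
For any y ∈ ℤ/43ℤ, x = 35(y − 7) mod 43 satisfies f(x) = 16·35(y − 7) + 7 ≡ y (since 16·35 ≡ 1 mod 43). So every y has a preimage.
Hence f is bijective.
Since f is bijective, we find f⁻¹(6): we need 16x ≡ 6 − 7 ≡ 42 (mod 43). Using 16⁻¹ = 35: x ≡ 35·42 = 1470 = 34·43 + 8, so x = 8.
Check: f(8) = 16·8 + 7 = 135 = 3·43 + 6 ≡ 6 (mod 43).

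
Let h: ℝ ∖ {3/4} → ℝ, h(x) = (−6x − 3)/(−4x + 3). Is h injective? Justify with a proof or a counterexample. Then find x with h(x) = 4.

Suppose h(u) = h(v). Cross-multiplying: (−6u − 3)(−4v + 3) = (−6v − 3)(−4u + 3).
Expanding both sides and cancelling the symmetric terms leaves −30·(u − v) = 0. Since −30 ≠ 0, u = v. Hence h is injective.
Solving h(x) = 4: cross-multiplying gives −6x − 3 = 4(−4x + 3), which rearranges to 10x = 15, so x = 3/2.

3/2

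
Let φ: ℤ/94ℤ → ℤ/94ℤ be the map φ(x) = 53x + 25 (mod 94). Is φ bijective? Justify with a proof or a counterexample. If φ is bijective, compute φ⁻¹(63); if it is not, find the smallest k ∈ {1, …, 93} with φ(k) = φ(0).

22

By definition, φ is injective when φ(s) = φ(t) forces s = t.
If φ(s) = φ(t), then 53s ≡ 53t (mod 94). Because gcd(53, 94) = 1, we may cancel 53 to get s ≡ t (mod 94).
We now compute 53⁻¹ mod 94 explicitly. Euclid's algorithm: 94 = 1·53 + 41, 53 = 1·41 + 12, 41 = 3·12 + 5, 12 = 2·5 + 2, 5 = 2·2 + 1; back-substituting gives 1 = 55·53 − 31·94, so 53⁻¹ ≡ 55 (mod 94).
For any y ∈ ℤ/94ℤ, x = 55(y − 25) mod 94 satisfies φ(x) = 53·55(y − 25) + 25 ≡ y (since 53·55 ≡ 1 mod 94). So every y has a preimage.
Thus φ is bijective.
Since φ is bijective, we compute φ⁻¹(63): solve 53x + 25 ≡ 63 (mod 94), i.e. 53x ≡ 38 (mod 94).
Multiplying by 53⁻¹ = 55 gives x ≡ 55·38 = 2090 = 22·94 + 22 ≡ 22 (mod 94).
Check: φ(22) = 53·22 + 25 = 1191 = 12·94 + 63 ≡ 63 (mod 94).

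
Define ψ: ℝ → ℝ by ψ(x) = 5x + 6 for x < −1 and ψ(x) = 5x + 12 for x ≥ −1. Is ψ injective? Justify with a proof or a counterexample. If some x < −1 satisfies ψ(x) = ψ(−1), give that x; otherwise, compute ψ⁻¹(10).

-2/5

Both pieces are strictly increasing (slopes 5 and 5), so each is injective on its own interval.
The left piece maps (−∞, −1) onto (−∞, 1); the right piece maps [−1, ∞) onto [7, ∞).
These images are disjoint, so no value is attained by both pieces. Hence ψ is injective.
Because the two images are disjoint, no x < −1 has ψ(x) = ψ(−1), so we compute ψ⁻¹(10): 10 lies in [7, ∞), so solve 5x + 12 = 10: x = (10 − 12)/5 = −2/5.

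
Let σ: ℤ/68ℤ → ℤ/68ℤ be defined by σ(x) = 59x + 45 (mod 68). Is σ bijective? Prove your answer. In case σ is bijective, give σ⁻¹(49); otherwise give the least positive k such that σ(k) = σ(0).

Suppose σ(a) = σ(b) in ℤ/68ℤ. Then 59a + 45 ≡ 59b + 45 (mod 68), thus 59(a − b) ≡ 0 (mod 68).
Since gcd(59, 68) = 1, 59 is invertible modulo 68, so a − b ≡ 0 (mod 68), i.e. a = b.
We now compute 59⁻¹ mod 68 explicitly. Euclid's algorithm: 68 = 1·59 + 9, 59 = 6·9 + 5, 9 = 1·5 + 4, 5 = 1·4 + 1; back-substituting gives 1 = 15·59 − 13·68, so 59⁻¹ ≡ 15 (mod 68).
For any y ∈ ℤ/68ℤ, x = 15(y − 45) mod 68 satisfies σ(x) = 59·15(y − 45) + 45 ≡ y (since 59·15 ≡ 1 mod 68). So every y has a preimage.
So σ is bijective.
Since σ is bijective, we find σ⁻¹(49): we need 59x ≡ 49 − 45 ≡ 4 (mod 68). Using 59⁻¹ = 15: x ≡ 15·4 = 60, so x = 60.
Check: σ(60) = 59·60 + 45 = 3585 = 52·68 + 49 ≡ 49 (mod 68).

60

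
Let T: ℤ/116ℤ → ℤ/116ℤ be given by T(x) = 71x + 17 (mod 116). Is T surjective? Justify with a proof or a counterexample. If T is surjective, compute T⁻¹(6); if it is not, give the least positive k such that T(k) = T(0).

Since gcd(71, 116) = 1, 71 is invertible modulo 116. Euclid's algorithm: 116 = 1·71 + 45, 71 = 1·45 + 26, 45 = 1·26 + 19, 26 = 1·19 + 7, 19 = 2·7 + 5, 7 = 1·5 + 2, 5 = 2·2 + 1; back-substituting gives 1 = 67·71 − 41·116, so 71⁻¹ ≡ 67 (mod 116).
For any y ∈ ℤ/116ℤ, x = 67(y − 17) mod 116 satisfies T(x) = 71·67(y − 17) + 17 ≡ y (since 71·67 ≡ 1 mod 116). So every y has a preimage.
Therefore T is surjective.
Since T is surjective, we find T⁻¹(6): we need 71x ≡ 6 − 17 ≡ 105 (mod 116). Using 71⁻¹ = 67: x ≡ 67·105 = 7035 = 60·116 + 75, so x = 75.
Check: T(75) = 71·75 + 17 = 5342 = 46·116 + 6 ≡ 6 (mod 116).

75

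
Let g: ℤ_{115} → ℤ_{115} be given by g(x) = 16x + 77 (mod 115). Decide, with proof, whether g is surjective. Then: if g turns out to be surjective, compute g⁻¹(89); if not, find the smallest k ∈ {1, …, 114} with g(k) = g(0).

87

By definition, surjectivity means every element of the codomain has a preimage under g.
Since gcd(16, 115) = 1, 16 is invertible modulo 115. Euclid's algorithm: 115 = 7·16 + 3, 16 = 5·3 + 1; back-substituting gives 1 = 36·16 − 5·115, so 16⁻¹ ≡ 36 (mod 115).
For any y ∈ ℤ_{115}, x = 36(y − 77) mod 115 satisfies g(x) = 16·36(y − 77) + 77 ≡ y (since 16·36 ≡ 1 mod 115). So every y has a preimage.
So g is surjective.
Since g is surjective, we compute g⁻¹(89): solve 16x + 77 ≡ 89 (mod 115), i.e. 16x ≡ 12 (mod 115).
Multiplying by 16⁻¹ = 36 gives x ≡ 36·12 = 432 = 3·115 + 87 ≡ 87 (mod 115).
Check: g(87) = 16·87 + 77 = 1469 = 12·115 + 89 ≡ 89 (mod 115).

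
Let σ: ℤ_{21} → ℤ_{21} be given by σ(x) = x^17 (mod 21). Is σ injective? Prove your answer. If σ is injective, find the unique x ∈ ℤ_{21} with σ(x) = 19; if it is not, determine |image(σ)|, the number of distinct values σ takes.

Computing x^17 mod 21 for each x (by repeated squaring, reducing mod 21 at every step), the values σ(0), σ(1), …, σ(20) are: 0, 1, 11, 12, 16, 17, 6, 7, 8, 18, 19, 2, 3, 13, 14, 15, 4, 5, 9, 10, 20.
Every element of ℤ_{21} appears exactly once in this list, so σ is a bijection, and in particular injective.
Since σ is injective, we read off the preimage of 19 from the same table: σ(10) = 19, so σ⁻¹(19) = 10.

10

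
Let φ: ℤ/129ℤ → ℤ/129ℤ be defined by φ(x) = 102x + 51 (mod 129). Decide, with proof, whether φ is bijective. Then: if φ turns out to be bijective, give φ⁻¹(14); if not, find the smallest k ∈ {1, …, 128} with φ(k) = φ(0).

We have gcd(102, 129) = 3 > 1. Taking s = 0 and t = 43: φ(0) = 51 and φ(43) = 102·43 + 51 = 4437 ≡ 51 (mod 129).
So φ(0) = φ(43) while 0 ≠ 43, hence φ is not injective, hence not bijective.
Since φ is not bijective, we find the least positive k with φ(k) = φ(0): this means 102k ≡ 0 (mod 129), i.e. 129 ∣ 102k. Since gcd(102, 129) = 3, dividing through by 3 this holds exactly when 43 ∣ 34k, and as gcd(34, 43) = 1, exactly when 43 ∣ k.
The smallest positive such k is 43.

43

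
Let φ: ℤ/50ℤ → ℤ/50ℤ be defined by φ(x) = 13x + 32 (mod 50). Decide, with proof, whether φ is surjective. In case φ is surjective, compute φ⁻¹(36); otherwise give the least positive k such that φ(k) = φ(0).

Since gcd(13, 50) = 1, 13 is invertible modulo 50. Euclid's algorithm: 50 = 3·13 + 11, 13 = 1·11 + 2, 11 = 5·2 + 1; back-substituting gives 1 = 27·13 − 7·50, so 13⁻¹ ≡ 27 (mod 50).
For any y ∈ ℤ/50ℤ, x = 27(y − 32) mod 50 satisfies φ(x) = 13·27(y − 32) + 32 ≡ y (since 13·27 ≡ 1 mod 50). So every y has a preimage.
So φ is surjective.
Since φ is surjective, we find φ⁻¹(36): we need 13x ≡ 36 − 32 ≡ 4 (mod 50). Using 13⁻¹ = 27: x ≡ 27·4 = 108 = 2·50 + 8, so x = 8.
Check: φ(8) = 13·8 + 32 = 136 = 2·50 + 36 ≡ 36 (mod 50).

8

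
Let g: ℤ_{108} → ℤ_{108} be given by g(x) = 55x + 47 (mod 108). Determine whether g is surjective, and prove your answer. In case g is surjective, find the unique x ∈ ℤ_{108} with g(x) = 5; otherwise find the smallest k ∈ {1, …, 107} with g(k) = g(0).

66

Recall: g is surjective if every y in the codomain equals g(x) for some x in the domain.
Since gcd(55, 108) = 1, 55 is invertible modulo 108. Euclid's algorithm: 108 = 1·55 + 53, 55 = 1·53 + 2, 53 = 26·2 + 1; back-substituting gives 1 = 55·55 − 28·108, so 55⁻¹ ≡ 55 (mod 108).
For any y ∈ ℤ_{108}, x = 55(y − 47) mod 108 satisfies g(x) = 55·55(y − 47) + 47 ≡ y (since 55·55 ≡ 1 mod 108). So every y has a preimage.
So g is surjective.
Since g is surjective, we find g⁻¹(5): we need 55x ≡ 5 − 47 ≡ 66 (mod 108). Using 55⁻¹ = 55: x ≡ 55·66 = 3630 = 33·108 + 66, so x = 66.
Check: g(66) = 55·66 + 47 = 3677 = 34·108 + 5 ≡ 5 (mod 108).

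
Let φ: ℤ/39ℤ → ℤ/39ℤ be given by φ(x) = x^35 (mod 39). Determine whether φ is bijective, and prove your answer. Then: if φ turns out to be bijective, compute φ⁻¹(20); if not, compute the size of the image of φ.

Computing x^35 mod 39 for each x (by repeated squaring, reducing mod 39 at every step), the values φ(0), φ(1), …, φ(38) are: 0, 1, 20, 9, 10, 8, 24, 28, 5, 3, 4, 32, 12, 13, 14, 33, 22, 23, 21, 37, 2, 18, 16, 17, 6, 25, 26, 27, 7, 35, 36, 34, 11, 15, 31, 29, 30, 19, 38.
Every element of ℤ/39ℤ appears exactly once in this list, so φ is a bijection, and in particular bijective.
Since φ is bijective, we read off the preimage of 20 from the same table: φ(2) = 20, so φ⁻¹(20) = 2.

2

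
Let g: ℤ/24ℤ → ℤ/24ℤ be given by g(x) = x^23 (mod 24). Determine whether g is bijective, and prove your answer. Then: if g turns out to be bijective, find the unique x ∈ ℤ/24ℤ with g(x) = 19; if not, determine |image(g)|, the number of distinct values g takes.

g(0) = 0^23 = 0.
g(6): Repeated squaring mod 24: 6^1 ≡ 6, 6^2 ≡ 6² = 36 ≡ 12, 6^4 ≡ 12² = 144 ≡ 0, 6^8 ≡ 0² = 0, 6^16 ≡ 0² = 0. Since 23 = 16 + 4 + 2 + 1, 6^23 ≡ 0·0·12·6: 0·0 = 0, then 0·12 = 0, then 0·6 = 0. So 6^23 ≡ 0 (mod 24).
So g(0) = g(6) = 0 while 0 ≠ 6, therefore g is not injective, hence not bijective.
Since g is not bijective, we determine |image(g)|. Computing x^23 mod 24 for each x (by repeated squaring, reducing mod 24 at every step), the values g(0), g(1), …, g(23) are: 0, 1, 8, 3, 16, 5, 0, 7, 8, 9, 16, 11, 0, 13, 8, 15, 16, 17, 0, 19, 8, 21, 16, 23.
The distinct values are {0, 1, 3, 5, 7, 8, 9, 11, 13, 15, 16, 17, 19, 21, 23}; there are 15 of them.

15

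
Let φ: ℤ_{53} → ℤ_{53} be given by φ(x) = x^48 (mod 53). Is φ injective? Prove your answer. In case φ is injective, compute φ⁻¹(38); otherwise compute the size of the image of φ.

14

φ(2): Repeated squaring mod 53: 2^1 ≡ 2, 2^2 ≡ 2² = 4, 2^4 ≡ 4² = 16, 2^8 ≡ 16² = 256 ≡ 44, 2^16 ≡ 44² = 1936 ≡ 28, 2^32 ≡ 28² = 784 ≡ 42. Since 48 = 32 + 16, 2^48 ≡ 42·28: 42·28 = 1176 ≡ 10. So 2^48 ≡ 10 (mod 53).
φ(7): Repeated squaring mod 53: 7^1 ≡ 7, 7^2 ≡ 7² = 49, 7^4 ≡ 49² = 2401 ≡ 16, 7^8 ≡ 16² = 256 ≡ 44, 7^16 ≡ 44² = 1936 ≡ 28, 7^32 ≡ 28² = 784 ≡ 42. Since 48 = 32 + 16, 7^48 ≡ 42·28: 42·28 = 1176 ≡ 10. So 7^48 ≡ 10 (mod 53).
So φ(2) = φ(7) = 10 while 2 ≠ 7, hence φ is not injective.
Since φ is not injective, we determine |image(φ)|. Computing x^48 mod 53 for each x (by repeated squaring, reducing mod 53 at every step), the values φ(0), φ(1), …, φ(52) are: 0, 1, 10, 36, 47, 24, 42, 10, 46, 24, 28, 49, 49, 44, 47, 16, 36, 15, 28, 44, 15, 42, 13, 1, 13, 46, 16, 16, 46, 13, 1, 13, 42, 15, 44, 28, 15, 36, 16, 47, 44, 49, 49, 28, 24, 46, 10, 42, 24, 47, 36, 10, 1.
The distinct values are {0, 1, 10, 13, 15, 16, 24, 28, 36, 42, 44, 46, 47, 49}; there are 14 of them.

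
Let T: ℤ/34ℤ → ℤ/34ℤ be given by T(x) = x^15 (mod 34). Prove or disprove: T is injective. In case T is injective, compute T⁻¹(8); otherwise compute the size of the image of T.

32

Computing x^15 mod 34 for each x (by repeated squaring, reducing mod 34 at every step), the values T(0), T(1), …, T(33) are: 0, 1, 26, 23, 30, 7, 20, 5, 32, 19, 12, 31, 10, 21, 28, 25, 16, 17, 18, 9, 6, 13, 24, 3, 22, 15, 2, 29, 14, 27, 4, 11, 8, 33.
Every element of ℤ/34ℤ appears exactly once in this list, so T is a bijection, and in particular injective.
Since T is injective, we read off the preimage of 8 from the same table: T(32) = 8, so T⁻¹(8) = 32.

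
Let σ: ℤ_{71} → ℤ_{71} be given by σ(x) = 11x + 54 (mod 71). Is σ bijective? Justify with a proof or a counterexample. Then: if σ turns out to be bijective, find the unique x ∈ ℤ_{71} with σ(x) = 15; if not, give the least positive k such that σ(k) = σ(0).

Recall that injectivity means: for all s, t in the domain, σ(s) = σ(t) implies s = t.
Suppose σ(s) = σ(t) in ℤ_{71}. Then 11s + 54 ≡ 11t + 54 (mod 71), therefore 11(s − t) ≡ 0 (mod 71).
Since gcd(11, 71) = 1, 11 is invertible modulo 71, hence s − t ≡ 0 (mod 71), i.e. s = t.
We now compute 11⁻¹ mod 71 explicitly. Euclid's algorithm: 71 = 6·11 + 5, 11 = 2·5 + 1; back-substituting gives 1 = 13·11 − 2·71, so 11⁻¹ ≡ 13 (mod 71).
Then y ↦ 13(y − 54) is a two-sided inverse to σ, so every y ∈ ℤ_{71} has a preimage.
Therefore σ is bijective.
Since σ is bijective, we compute σ⁻¹(15): solve 11x + 54 ≡ 15 (mod 71), i.e. 11x ≡ 32 (mod 71).
Multiplying by 11⁻¹ = 13 gives x ≡ 13·32 = 416 = 5·71 + 61 ≡ 61 (mod 71).
Check: σ(61) = 11·61 + 54 = 725 = 10·71 + 15 ≡ 15 (mod 71).

61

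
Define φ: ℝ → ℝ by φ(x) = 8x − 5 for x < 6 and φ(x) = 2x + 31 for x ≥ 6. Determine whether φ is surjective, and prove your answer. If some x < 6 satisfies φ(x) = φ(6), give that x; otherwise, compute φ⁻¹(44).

Both pieces are strictly increasing (slopes 8 and 2), so each is injective on its own interval.
The left piece maps (−∞, 6) onto (−∞, 43); the right piece maps [6, ∞) onto [43, ∞).
These images together cover ℝ, so φ is surjective.
Because the two images are disjoint, no x < 6 has φ(x) = φ(6), so we compute φ⁻¹(44): 44 lies in [43, ∞), so solve 2x + 31 = 44: x = (44 − 31)/2 = 13/2.

13/2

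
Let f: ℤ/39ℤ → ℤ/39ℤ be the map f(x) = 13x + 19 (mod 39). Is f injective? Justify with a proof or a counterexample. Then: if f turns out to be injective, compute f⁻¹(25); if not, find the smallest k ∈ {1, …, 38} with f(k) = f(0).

3

We have gcd(13, 39) = 13 > 1. Taking u = 0 and v = 3: f(0) = 19 and f(3) = 13·3 + 19 = 58 ≡ 19 (mod 39).
So f(0) = f(3) while 0 ≠ 3, so f is not injective.
Since f is not injective, we find the least positive k with f(k) = f(0): this means 13k ≡ 0 (mod 39), i.e. 39 ∣ 13k. Since gcd(13, 39) = 13, dividing through by 13 this holds exactly when 3 ∣ k.
The smallest positive such k is 3.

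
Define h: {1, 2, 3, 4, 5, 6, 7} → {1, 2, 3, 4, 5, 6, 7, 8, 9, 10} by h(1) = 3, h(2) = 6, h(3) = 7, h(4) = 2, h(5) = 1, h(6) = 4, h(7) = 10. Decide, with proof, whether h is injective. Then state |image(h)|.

7

The values h(1), …, h(7) are 3, 6, 7, 2, 1, 4, 10 — all distinct.
So h(x_1) = h(x_2) only when x_1 = x_2, and h is injective.
The image of h is {1, 2, 3, 4, 6, 7, 10}, which has 7 elements.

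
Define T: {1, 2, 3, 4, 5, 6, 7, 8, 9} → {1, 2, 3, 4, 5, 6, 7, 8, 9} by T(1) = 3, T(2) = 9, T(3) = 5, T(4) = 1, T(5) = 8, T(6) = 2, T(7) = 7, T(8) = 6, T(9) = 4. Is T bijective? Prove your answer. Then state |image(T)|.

9

The values 3, 9, 5, 1, 8, 2, 7, 6, 4 are a permutation of {1, 2, 3, 4, 5, 6, 7, 8, 9}: each element appears exactly once.
So T is injective and surjective, hence bijective.
The image of T is {1, 2, 3, 4, 5, 6, 7, 8, 9}, which has 9 elements.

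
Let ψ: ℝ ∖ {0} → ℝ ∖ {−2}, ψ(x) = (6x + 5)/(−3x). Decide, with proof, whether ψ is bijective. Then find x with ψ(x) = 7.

Suppose ψ(a) = ψ(b). Cross-multiplying: (6a + 5)(−3b) = (6b + 5)(−3a).
Expanding both sides and cancelling the symmetric terms leaves 15·(a − b) = 0. Since 15 ≠ 0, a = b. So ψ is injective.
For any y ≠ −2, solving y(−3x) = 6x + 5 for x gives a well-defined x ≠ 0. So ψ is surjective.
Therefore ψ is bijective.
Solving ψ(x) = 7: cross-multiplying gives 6x + 5 = 7(−3x), which rearranges to 27x = −5, so x = −5/27.

-5/27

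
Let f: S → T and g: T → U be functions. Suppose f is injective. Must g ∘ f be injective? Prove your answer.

not injective

No. Take S = T = U = {1, 2, 3}, f = identity (injective), and g(x) = 1 for every x.
Then (g ∘ f)(1) = 1 = (g ∘ f)(3) with 1 ≠ 3, so g ∘ f is not injective.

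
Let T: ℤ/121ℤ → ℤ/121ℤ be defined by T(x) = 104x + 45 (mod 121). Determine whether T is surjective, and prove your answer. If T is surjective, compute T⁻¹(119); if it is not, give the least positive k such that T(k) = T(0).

By definition, surjectivity means every element of the codomain has a preimage under T.
Since gcd(104, 121) = 1, 104 is invertible modulo 121. Euclid's algorithm: 121 = 1·104 + 17, 104 = 6·17 + 2, 17 = 8·2 + 1; back-substituting gives 1 = 64·104 − 55·121, so 104⁻¹ ≡ 64 (mod 121).
Then y ↦ 64(y − 45) is a two-sided inverse to T, so every y ∈ ℤ/121ℤ has a preimage.
Therefore T is surjective.
Since T is surjective, we compute T⁻¹(119): solve 104x + 45 ≡ 119 (mod 121), i.e. 104x ≡ 74 (mod 121).
Multiplying by 104⁻¹ = 64 gives x ≡ 64·74 = 4736 = 39·121 + 17 ≡ 17 (mod 121).
Check: T(17) = 104·17 + 45 = 1813 = 14·121 + 119 ≡ 119 (mod 121).

17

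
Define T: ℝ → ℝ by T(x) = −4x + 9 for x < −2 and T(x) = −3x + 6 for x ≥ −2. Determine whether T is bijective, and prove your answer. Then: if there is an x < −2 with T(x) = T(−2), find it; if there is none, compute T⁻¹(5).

Both pieces are strictly decreasing (slopes −4 and −3), so each is injective on its own interval.
The left piece maps (−∞, −2) onto (17, ∞); the right piece maps [−2, ∞) onto (−∞, 12].
The images leave a gap (17 has no preimage), so T is not surjective, hence not bijective.
Because the two images are disjoint, no x < −2 has T(x) = T(−2), so we compute T⁻¹(5): 5 lies in (−∞, 12], so solve −3x + 6 = 5: x = (5 − 6)/(−3) = 1/3.

1/3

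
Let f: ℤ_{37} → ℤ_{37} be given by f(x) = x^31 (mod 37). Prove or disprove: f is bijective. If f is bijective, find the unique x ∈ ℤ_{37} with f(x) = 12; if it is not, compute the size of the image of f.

9

Since 37 is prime, the nonzero elements of ℤ_{37} form a cyclic group of order 36.
As gcd(31, 36) = 1, raising to the 31st power is a bijection on this group: if u^31 ≡ v^31 then (uv^{−1})^31 = 1, and the only element of order dividing gcd(31, 36) = 1 is 1, so u = v.
With f(0) = 0 this makes f injective on all of ℤ_{37}, hence bijective (finite equal-size domain and codomain). In particular f is bijective.
Since f is bijective, we find the preimage of 12. The inverse of x ↦ x^31 on (ℤ_{37})^× is x ↦ x^7, because 31·7 = 217 = 6·36 + 1 ≡ 1 (mod 36) and x^{36} = 1 for x ≠ 0 (Fermat). So f⁻¹(12) = 12^7 mod 37.
Repeated squaring mod 37: 12^1 ≡ 12, 12^2 ≡ 12² = 144 ≡ 33, 12^4 ≡ 33² = 1089 ≡ 16. Since 7 = 4 + 2 + 1, 12^7 ≡ 16·33·12: 16·33 = 528 ≡ 10, then 10·12 = 120 ≡ 9. So 12^7 ≡ 9 (mod 37).
Hence f⁻¹(12) = 9.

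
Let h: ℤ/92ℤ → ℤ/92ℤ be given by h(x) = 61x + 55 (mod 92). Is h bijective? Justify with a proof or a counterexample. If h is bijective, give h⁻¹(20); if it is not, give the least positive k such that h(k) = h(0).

13

Suppose h(s) = h(t) in ℤ/92ℤ. Then 61s + 55 ≡ 61t + 55 (mod 92), hence 61(s − t) ≡ 0 (mod 92).
Since gcd(61, 92) = 1, 61 is invertible modulo 92, hence s − t ≡ 0 (mod 92), i.e. s = t.
We now compute 61⁻¹ mod 92 explicitly. Euclid's algorithm: 92 = 1·61 + 31, 61 = 1·31 + 30, 31 = 1·30 + 1; back-substituting gives 1 = 89·61 − 59·92, so 61⁻¹ ≡ 89 (mod 92).
Then y ↦ 89(y − 55) is a two-sided inverse to h, so every y ∈ ℤ/92ℤ has a preimage.
Thus h is bijective.
Since h is bijective, we find h⁻¹(20): we need 61x ≡ 20 − 55 ≡ 57 (mod 92). Using 61⁻¹ = 89: x ≡ 89·57 = 5073 = 55·92 + 13, so x = 13.
Check: h(13) = 61·13 + 55 = 848 = 9·92 + 20 ≡ 20 (mod 92).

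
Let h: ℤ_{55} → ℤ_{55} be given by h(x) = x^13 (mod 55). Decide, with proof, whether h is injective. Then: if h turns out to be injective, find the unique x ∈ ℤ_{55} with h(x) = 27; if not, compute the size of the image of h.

Computing x^13 mod 55 for each x (by repeated squaring, reducing mod 55 at every step), the values h(0), h(1), …, h(54) are: 0, 1, 52, 38, 9, 15, 51, 2, 28, 14, 10, 11, 12, 8, 49, 20, 26, 7, 13, 39, 25, 21, 22, 23, 19, 5, 31, 37, 18, 24, 50, 36, 32, 33, 34, 30, 16, 42, 48, 29, 35, 6, 47, 43, 44, 45, 41, 27, 53, 4, 40, 46, 17, 3, 54.
Every element of ℤ_{55} appears exactly once in this list, so h is a bijection, and in particular injective.
Since h is injective, we read off the preimage of 27 from the same table: h(47) = 27, so h⁻¹(27) = 47.

47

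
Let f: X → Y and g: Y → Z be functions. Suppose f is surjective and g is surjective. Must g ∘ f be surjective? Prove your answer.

surjective

Let c ∈ Z. Since g is surjective, there is b ∈ Y with g(b) = c. Since f is surjective, there is a ∈ X with f(a) = b.
Then (g ∘ f)(a) = g(b) = c. So g ∘ f is surjective.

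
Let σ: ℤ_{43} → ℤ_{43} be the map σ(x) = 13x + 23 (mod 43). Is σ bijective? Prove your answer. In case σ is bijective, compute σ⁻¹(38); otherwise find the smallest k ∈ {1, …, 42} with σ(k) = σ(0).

Recall that injectivity means: for all x_1, x_2 in the domain, σ(x_1) = σ(x_2) implies x_1 = x_2.
Suppose σ(x_1) = σ(x_2) in ℤ_{43}. Then 13x_1 + 23 ≡ 13x_2 + 23 (mod 43), hence 13(x_1 − x_2) ≡ 0 (mod 43).
Since gcd(13, 43) = 1, 13 is invertible modulo 43, thus x_1 − x_2 ≡ 0 (mod 43), i.e. x_1 = x_2.
We now compute 13⁻¹ mod 43 explicitly. Euclid's algorithm: 43 = 3·13 + 4, 13 = 3·4 + 1; back-substituting gives 1 = 10·13 − 3·43, so 13⁻¹ ≡ 10 (mod 43).
Then y ↦ 10(y − 23) is a two-sided inverse to σ, so every y ∈ ℤ_{43} has a preimage.
So σ is bijective.
Since σ is bijective, we find σ⁻¹(38): we need 13x ≡ 38 − 23 ≡ 15 (mod 43). Using 13⁻¹ = 10: x ≡ 10·15 = 150 = 3·43 + 21, so x = 21.
Check: σ(21) = 13·21 + 23 = 296 = 6·43 + 38 ≡ 38 (mod 43).

21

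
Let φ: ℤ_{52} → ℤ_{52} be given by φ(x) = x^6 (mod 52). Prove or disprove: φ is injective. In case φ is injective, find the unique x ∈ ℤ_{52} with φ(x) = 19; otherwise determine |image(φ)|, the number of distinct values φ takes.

φ(1) = 1^6 = 1.
φ(3): Repeated squaring mod 52: 3^1 ≡ 3, 3^2 ≡ 3² = 9, 3^4 ≡ 9² = 81 ≡ 29. Since 6 = 4 + 2, 3^6 ≡ 29·9: 29·9 = 261 ≡ 1. So 3^6 ≡ 1 (mod 52).
So φ(1) = φ(3) = 1 while 1 ≠ 3, thus φ is not injective.
Since φ is not injective, we determine |image(φ)|. Computing x^6 mod 52 for each x (by repeated squaring, reducing mod 52 at every step), the values φ(0), φ(1), …, φ(51) are: 0, 1, 12, 1, 40, 25, 12, 25, 12, 1, 40, 25, 40, 13, 40, 25, 40, 1, 12, 25, 12, 25, 40, 1, 12, 1, 0, 1, 12, 1, 40, 25, 12, 25, 12, 1, 40, 25, 40, 13, 40, 25, 40, 1, 12, 25, 12, 25, 40, 1, 12, 1.
The distinct values are {0, 1, 12, 13, 25, 40}; there are 6 of them.

6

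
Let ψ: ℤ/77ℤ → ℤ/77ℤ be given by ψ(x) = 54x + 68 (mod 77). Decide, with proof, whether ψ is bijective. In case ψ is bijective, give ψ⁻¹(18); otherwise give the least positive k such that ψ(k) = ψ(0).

39

Suppose ψ(s) = ψ(t) in ℤ/77ℤ. Then 54s + 68 ≡ 54t + 68 (mod 77), so 54(s − t) ≡ 0 (mod 77).
Since gcd(54, 77) = 1, 54 is invertible modulo 77, hence s − t ≡ 0 (mod 77), i.e. s = t.
We now compute 54⁻¹ mod 77 explicitly. Euclid's algorithm: 77 = 1·54 + 23, 54 = 2·23 + 8, 23 = 2·8 + 7, 8 = 1·7 + 1; back-substituting gives 1 = 10·54 − 7·77, so 54⁻¹ ≡ 10 (mod 77).
For any y ∈ ℤ/77ℤ, x = 10(y − 68) mod 77 satisfies ψ(x) = 54·10(y − 68) + 68 ≡ y (since 54·10 ≡ 1 mod 77). So every y has a preimage.
Therefore ψ is bijective.
Since ψ is bijective, we find ψ⁻¹(18): we need 54x ≡ 18 − 68 ≡ 27 (mod 77). Using 54⁻¹ = 10: x ≡ 10·27 = 270 = 3·77 + 39, so x = 39.
Check: ψ(39) = 54·39 + 68 = 2174 = 28·77 + 18 ≡ 18 (mod 77).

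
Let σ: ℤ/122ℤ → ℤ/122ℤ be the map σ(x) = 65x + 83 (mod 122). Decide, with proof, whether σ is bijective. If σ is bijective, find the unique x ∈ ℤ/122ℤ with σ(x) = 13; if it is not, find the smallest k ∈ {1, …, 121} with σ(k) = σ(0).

74

If σ(a) = σ(b), then 65a ≡ 65b (mod 122). Because gcd(65, 122) = 1, we may cancel 65 to get a ≡ b (mod 122).
We now compute 65⁻¹ mod 122 explicitly. Euclid's algorithm: 122 = 1·65 + 57, 65 = 1·57 + 8, 57 = 7·8 + 1; back-substituting gives 1 = 107·65 − 57·122, so 65⁻¹ ≡ 107 (mod 122).
Then y ↦ 107(y − 83) is a two-sided inverse to σ, so every y ∈ ℤ/122ℤ has a preimage.
Hence σ is bijective.
Since σ is bijective, we find σ⁻¹(13): we need 65x ≡ 13 − 83 ≡ 52 (mod 122). Using 65⁻¹ = 107: x ≡ 107·52 = 5564 = 45·122 + 74, so x = 74.
Check: σ(74) = 65·74 + 83 = 4893 = 40·122 + 13 ≡ 13 (mod 122).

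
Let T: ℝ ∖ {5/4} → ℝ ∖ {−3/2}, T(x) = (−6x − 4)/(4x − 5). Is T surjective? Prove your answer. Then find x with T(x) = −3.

For any y ≠ −3/2, solving y(4x − 5) = −6x − 4 for x gives a well-defined x ≠ 5/4. So T is surjective.
Solving T(x) = −3: cross-multiplying gives −6x − 4 = −3(4x − 5), which rearranges to 6x = 19, so x = 19/6.

19/6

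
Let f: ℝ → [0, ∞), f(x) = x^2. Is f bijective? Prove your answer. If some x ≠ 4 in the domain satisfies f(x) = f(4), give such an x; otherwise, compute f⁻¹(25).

-4

f(4) = 16 = (−4)^2 = f(−4) (since 2 is even), with 4 ≠ −4. So f is not injective, hence not bijective.
For the follow-up, such an x exists: taking x = −4 ∈ ℝ gives f(−4) = 16 = f(4) with −4 ≠ 4.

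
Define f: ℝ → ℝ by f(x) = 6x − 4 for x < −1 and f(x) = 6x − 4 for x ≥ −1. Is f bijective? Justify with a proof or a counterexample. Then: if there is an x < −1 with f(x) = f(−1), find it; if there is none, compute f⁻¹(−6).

-1/3

Both pieces are strictly increasing (slopes 6 and 6), so each is injective on its own interval.
The left piece maps (−∞, −1) onto (−∞, −10); the right piece maps [−1, ∞) onto [−10, ∞).
Since −10 = −10, the images partition ℝ: f is injective and surjective, hence bijective.
Because the two images are disjoint, no x < −1 has f(x) = f(−1), so we compute f⁻¹(−6): −6 lies in [−10, ∞), so solve 6x − 4 = −6: x = (−6 + 4)/6 = −1/3.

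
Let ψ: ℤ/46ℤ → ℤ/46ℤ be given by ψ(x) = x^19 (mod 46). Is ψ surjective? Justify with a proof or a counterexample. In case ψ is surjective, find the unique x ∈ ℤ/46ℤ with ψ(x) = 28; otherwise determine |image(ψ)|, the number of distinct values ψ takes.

40

Computing x^19 mod 46 for each x (by repeated squaring, reducing mod 46 at every step), the values ψ(0), ψ(1), …, ψ(45) are: 0, 1, 26, 29, 32, 7, 18, 11, 4, 13, 44, 15, 8, 25, 10, 19, 12, 5, 16, 37, 40, 43, 22, 23, 24, 3, 6, 9, 30, 41, 34, 27, 36, 21, 38, 31, 2, 33, 42, 35, 28, 39, 14, 17, 20, 45.
Every element of ℤ/46ℤ appears exactly once in this list, so ψ is a bijection, and in particular surjective.
Since ψ is surjective, we read off the preimage of 28 from the same table: ψ(40) = 28, so ψ⁻¹(28) = 40.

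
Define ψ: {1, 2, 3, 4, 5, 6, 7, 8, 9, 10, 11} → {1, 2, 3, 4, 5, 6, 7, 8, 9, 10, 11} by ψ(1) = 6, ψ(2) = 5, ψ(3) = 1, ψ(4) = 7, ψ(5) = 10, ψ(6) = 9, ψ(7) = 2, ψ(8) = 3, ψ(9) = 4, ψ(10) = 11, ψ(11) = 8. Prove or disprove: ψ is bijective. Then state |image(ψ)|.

The values 6, 5, 1, 7, 10, 9, 2, 3, 4, 11, 8 are a permutation of {1, 2, 3, 4, 5, 6, 7, 8, 9, 10, 11}: each element appears exactly once.
So ψ is injective and surjective, hence bijective.
The image of ψ is {1, 2, 3, 4, 5, 6, 7, 8, 9, 10, 11}, which has 11 elements.

11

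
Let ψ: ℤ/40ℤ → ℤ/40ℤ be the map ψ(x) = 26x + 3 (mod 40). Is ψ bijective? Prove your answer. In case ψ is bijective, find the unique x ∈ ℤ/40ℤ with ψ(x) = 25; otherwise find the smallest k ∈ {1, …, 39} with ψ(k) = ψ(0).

By definition, injectivity means: for all s, t in the domain, ψ(s) = ψ(t) implies s = t.
We have gcd(26, 40) = 2 > 1. Taking s = 0 and t = 20: ψ(0) = 3 and ψ(20) = 26·20 + 3 = 523 ≡ 3 (mod 40).
So ψ(0) = ψ(20) while 0 ≠ 20, hence ψ is not injective, hence not bijective.
Since ψ is not bijective, we find the least positive k with ψ(k) = ψ(0): this means 26k ≡ 0 (mod 40), i.e. 40 ∣ 26k. Since gcd(26, 40) = 2, dividing through by 2 this holds exactly when 20 ∣ 13k, and as gcd(13, 20) = 1, exactly when 20 ∣ k.
The smallest positive such k is 20.

20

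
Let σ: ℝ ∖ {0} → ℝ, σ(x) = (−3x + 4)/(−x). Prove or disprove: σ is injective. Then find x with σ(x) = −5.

1/2

Suppose σ(a) = σ(b). Cross-multiplying: (−3a + 4)(−b) = (−3b + 4)(−a).
Expanding both sides and cancelling the symmetric terms leaves 4·(a − b) = 0. Since 4 ≠ 0, a = b. So σ is injective.
Solving σ(x) = −5: cross-multiplying gives −3x + 4 = −5(−x), which rearranges to −8x = −4, so x = 1/2.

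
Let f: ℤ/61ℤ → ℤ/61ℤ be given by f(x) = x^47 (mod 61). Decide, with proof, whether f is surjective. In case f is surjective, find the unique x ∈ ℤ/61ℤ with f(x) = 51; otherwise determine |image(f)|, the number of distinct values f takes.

Since 61 is prime, the nonzero elements of ℤ/61ℤ form a cyclic group of order 60.
As gcd(47, 60) = 1, raising to the 47th power is a bijection on this group: if x_1^47 ≡ x_2^47 then (x_1x_2^{−1})^47 = 1, and the only element of order dividing gcd(47, 60) = 1 is 1, so x_1 = x_2.
With f(0) = 0 this makes f injective on all of ℤ/61ℤ, hence bijective (finite equal-size domain and codomain). In particular f is surjective.
Since f is surjective, we find the preimage of 51. The inverse of x ↦ x^47 on (ℤ/61ℤ)^× is x ↦ x^23, because 47·23 = 1081 = 18·60 + 1 ≡ 1 (mod 60) and x^{60} = 1 for x ≠ 0 (Fermat). So f⁻¹(51) = 51^23 mod 61.
Repeated squaring mod 61: 51^1 ≡ 51, 51^2 ≡ 51² = 2601 ≡ 39, 51^4 ≡ 39² = 1521 ≡ 57, 51^8 ≡ 57² = 3249 ≡ 16, 51^16 ≡ 16² = 256 ≡ 12. Since 23 = 16 + 4 + 2 + 1, 51^23 ≡ 12·57·39·51: 12·57 = 684 ≡ 13, then 13·39 = 507 ≡ 19, then 19·51 = 969 ≡ 54. So 51^23 ≡ 54 (mod 61).
Hence f⁻¹(51) = 54.

54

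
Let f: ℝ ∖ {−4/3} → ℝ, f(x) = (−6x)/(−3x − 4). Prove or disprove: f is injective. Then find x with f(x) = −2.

-2/3

Suppose f(u) = f(v). Cross-multiplying: (−6u)(−3v − 4) = (−6v)(−3u − 4).
Expanding both sides and cancelling the symmetric terms leaves 24·(u − v) = 0. Since 24 ≠ 0, u = v. So f is injective.
Solving f(x) = −2: cross-multiplying gives −6x = −2(−3x − 4), which rearranges to −12x = 8, so x = −2/3.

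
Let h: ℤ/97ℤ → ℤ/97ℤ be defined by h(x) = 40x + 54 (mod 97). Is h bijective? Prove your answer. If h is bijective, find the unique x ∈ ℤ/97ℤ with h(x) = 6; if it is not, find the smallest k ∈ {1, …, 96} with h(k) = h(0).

Recall: h is injective when h(s) = h(t) forces s = t.
Suppose h(s) = h(t) in ℤ/97ℤ. Then 40s + 54 ≡ 40t + 54 (mod 97), thus 40(s − t) ≡ 0 (mod 97).
Since gcd(40, 97) = 1, 40 is invertible modulo 97, hence s − t ≡ 0 (mod 97), i.e. s = t.
We now compute 40⁻¹ mod 97 explicitly. Euclid's algorithm: 97 = 2·40 + 17, 40 = 2·17 + 6, 17 = 2·6 + 5, 6 = 1·5 + 1; back-substituting gives 1 = 17·40 − 7·97, so 40⁻¹ ≡ 17 (mod 97).
Then y ↦ 17(y − 54) is a two-sided inverse to h, so every y ∈ ℤ/97ℤ has a preimage.
Thus h is bijective.
Since h is bijective, we find h⁻¹(6): we need 40x ≡ 6 − 54 ≡ 49 (mod 97). Using 40⁻¹ = 17: x ≡ 17·49 = 833 = 8·97 + 57, so x = 57.
Check: h(57) = 40·57 + 54 = 2334 = 24·97 + 6 ≡ 6 (mod 97).

57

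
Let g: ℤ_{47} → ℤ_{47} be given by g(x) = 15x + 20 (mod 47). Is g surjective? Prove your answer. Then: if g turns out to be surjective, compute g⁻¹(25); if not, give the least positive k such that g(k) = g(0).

16

By definition, g is surjective if every y in the codomain equals g(x) for some x in the domain.
Since gcd(15, 47) = 1, 15 is invertible modulo 47. Euclid's algorithm: 47 = 3·15 + 2, 15 = 7·2 + 1; back-substituting gives 1 = 22·15 − 7·47, so 15⁻¹ ≡ 22 (mod 47).
For any y ∈ ℤ_{47}, x = 22(y − 20) mod 47 satisfies g(x) = 15·22(y − 20) + 20 ≡ y (since 15·22 ≡ 1 mod 47). So every y has a preimage.
Thus g is surjective.
Since g is surjective, we find g⁻¹(25): we need 15x ≡ 25 − 20 ≡ 5 (mod 47). Using 15⁻¹ = 22: x ≡ 22·5 = 110 = 2·47 + 16, so x = 16.
Check: g(16) = 15·16 + 20 = 260 = 5·47 + 25 ≡ 25 (mod 47).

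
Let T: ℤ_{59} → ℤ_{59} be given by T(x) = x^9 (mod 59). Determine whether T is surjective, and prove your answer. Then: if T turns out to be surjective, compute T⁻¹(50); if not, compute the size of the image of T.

24

Since 59 is prime, the nonzero elements of ℤ_{59} form a cyclic group of order 58.
As gcd(9, 58) = 1, raising to the 9th power is a bijection on this group: if u^9 ≡ v^9 then (uv^{−1})^9 = 1, and the only element of order dividing gcd(9, 58) = 1 is 1, so u = v.
With T(0) = 0 this makes T injective on all of ℤ_{59}, hence bijective (finite equal-size domain and codomain). In particular T is surjective.
Since T is surjective, we find the preimage of 50. The inverse of x ↦ x^9 on (ℤ_{59})^× is x ↦ x^13, because 9·13 = 117 = 2·58 + 1 ≡ 1 (mod 58) and x^{58} = 1 for x ≠ 0 (Fermat). So T⁻¹(50) = 50^13 mod 59.
Repeated squaring mod 59: 50^1 ≡ 50, 50^2 ≡ 50² = 2500 ≡ 22, 50^4 ≡ 22² = 484 ≡ 12, 50^8 ≡ 12² = 144 ≡ 26. Since 13 = 8 + 4 + 1, 50^13 ≡ 26·12·50: 26·12 = 312 ≡ 17, then 17·50 = 850 ≡ 24. So 50^13 ≡ 24 (mod 59).
Hence T⁻¹(50) = 24.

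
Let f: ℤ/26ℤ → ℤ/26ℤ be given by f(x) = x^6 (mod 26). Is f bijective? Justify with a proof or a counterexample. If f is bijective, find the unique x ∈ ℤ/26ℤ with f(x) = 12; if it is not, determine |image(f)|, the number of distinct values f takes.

6

f(1) = 1^6 = 1.
f(3): Repeated squaring mod 26: 3^1 ≡ 3, 3^2 ≡ 3² = 9, 3^4 ≡ 9² = 81 ≡ 3. Since 6 = 4 + 2, 3^6 ≡ 3·9: 3·9 = 27 ≡ 1. So 3^6 ≡ 1 (mod 26).
So f(1) = f(3) = 1 while 1 ≠ 3, therefore f is not injective, hence not bijective.
Since f is not bijective, we determine |image(f)|. Computing x^6 mod 26 for each x (by repeated squaring, reducing mod 26 at every step), the values f(0), f(1), …, f(25) are: 0, 1, 12, 1, 14, 25, 12, 25, 12, 1, 14, 25, 14, 13, 14, 25, 14, 1, 12, 25, 12, 25, 14, 1, 12, 1.
The distinct values are {0, 1, 12, 13, 14, 25}; there are 6 of them.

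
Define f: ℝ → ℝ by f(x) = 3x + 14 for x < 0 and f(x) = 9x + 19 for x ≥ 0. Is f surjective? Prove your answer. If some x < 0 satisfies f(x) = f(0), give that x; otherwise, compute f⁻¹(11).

-1

Both pieces are strictly increasing (slopes 3 and 9), so each is injective on its own interval.
The left piece maps (−∞, 0) onto (−∞, 14); the right piece maps [0, ∞) onto [19, ∞).
The union (−∞, 14) ∪ [19, ∞) omits the interval between 14 and 19; in particular 14 has no preimage. So f is not surjective.
Because the two images are disjoint, no x < 0 has f(x) = f(0), so we compute f⁻¹(11): 11 lies in (−∞, 14), so solve 3x + 14 = 11: x = (11 − 14)/3 = −1.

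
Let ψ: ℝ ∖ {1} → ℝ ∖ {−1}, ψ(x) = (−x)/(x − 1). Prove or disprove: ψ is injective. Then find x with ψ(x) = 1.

Suppose ψ(a) = ψ(b). Cross-multiplying: (−a)(b − 1) = (−b)(a − 1).
Expanding both sides and cancelling the symmetric terms leaves 1·(a − b) = 0. Since 1 ≠ 0, a = b. Thus ψ is injective.
Solving ψ(x) = 1: cross-multiplying gives −x = 1(x − 1), which rearranges to −2x = −1, so x = 1/2.

1/2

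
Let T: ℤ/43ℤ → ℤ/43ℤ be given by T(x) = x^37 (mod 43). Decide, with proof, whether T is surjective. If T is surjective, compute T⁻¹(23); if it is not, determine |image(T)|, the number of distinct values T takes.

40

Since 43 is prime, the nonzero elements of ℤ/43ℤ form a cyclic group of order 42.
As gcd(37, 42) = 1, raising to the 37th power is a bijection on this group: if x_1^37 ≡ x_2^37 then (x_1x_2^{−1})^37 = 1, and the only element of order dividing gcd(37, 42) = 1 is 1, so x_1 = x_2.
With T(0) = 0 this makes T injective on all of ℤ/43ℤ, hence bijective (finite equal-size domain and codomain). In particular T is surjective.
Since T is surjective, we find the preimage of 23. The inverse of x ↦ x^37 on (ℤ/43ℤ)^× is x ↦ x^25, because 37·25 = 925 = 22·42 + 1 ≡ 1 (mod 42) and x^{42} = 1 for x ≠ 0 (Fermat). So T⁻¹(23) = 23^25 mod 43.
Repeated squaring mod 43: 23^1 ≡ 23, 23^2 ≡ 23² = 529 ≡ 13, 23^4 ≡ 13² = 169 ≡ 40, 23^8 ≡ 40² = 1600 ≡ 9, 23^16 ≡ 9² = 81 ≡ 38. Since 25 = 16 + 8 + 1, 23^25 ≡ 38·9·23: 38·9 = 342 ≡ 41, then 41·23 = 943 ≡ 40. So 23^25 ≡ 40 (mod 43).
Hence T⁻¹(23) = 40.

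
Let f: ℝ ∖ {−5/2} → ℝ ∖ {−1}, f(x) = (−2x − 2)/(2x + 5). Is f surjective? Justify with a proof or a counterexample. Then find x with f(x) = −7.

-11/4

For any y ≠ −1, solving y(2x + 5) = −2x − 2 for x gives a well-defined x ≠ −5/2. So f is surjective.
Solving f(x) = −7: cross-multiplying gives −2x − 2 = −7(2x + 5), which rearranges to 12x = −33, so x = −11/4.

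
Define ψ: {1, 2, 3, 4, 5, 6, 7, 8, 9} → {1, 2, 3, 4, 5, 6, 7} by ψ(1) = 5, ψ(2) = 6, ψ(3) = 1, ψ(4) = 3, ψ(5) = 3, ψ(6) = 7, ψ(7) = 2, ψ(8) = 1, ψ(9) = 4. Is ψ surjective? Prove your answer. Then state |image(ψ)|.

Every element of the codomain has a preimage: 1 = ψ(3), 2 = ψ(7), 3 = ψ(4), 4 = ψ(9), 5 = ψ(1), 6 = ψ(2), 7 = ψ(6).
Thus ψ is surjective.
The image of ψ is {1, 2, 3, 4, 5, 6, 7}, which has 7 elements.

7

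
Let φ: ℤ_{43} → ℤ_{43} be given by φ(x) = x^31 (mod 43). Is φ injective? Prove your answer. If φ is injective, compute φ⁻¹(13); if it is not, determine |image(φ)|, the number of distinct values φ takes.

Since 43 is prime, the nonzero elements of ℤ_{43} form a cyclic group of order 42.
As gcd(31, 42) = 1, raising to the 31st power is a bijection on this group: if a^31 ≡ b^31 then (ab^{−1})^31 = 1, and the only element of order dividing gcd(31, 42) = 1 is 1, so a = b.
With φ(0) = 0 this makes φ injective on all of ℤ_{43}, hence bijective (finite equal-size domain and codomain). In particular φ is injective.
Since φ is injective, we find the preimage of 13. The inverse of x ↦ x^31 on (ℤ_{43})^× is x ↦ x^19, because 31·19 = 589 = 14·42 + 1 ≡ 1 (mod 42) and x^{42} = 1 for x ≠ 0 (Fermat). So φ⁻¹(13) = 13^19 mod 43.
Repeated squaring mod 43: 13^1 ≡ 13, 13^2 ≡ 13² = 169 ≡ 40, 13^4 ≡ 40² = 1600 ≡ 9, 13^8 ≡ 9² = 81 ≡ 38, 13^16 ≡ 38² = 1444 ≡ 25. Since 19 = 16 + 2 + 1, 13^19 ≡ 25·40·13: 25·40 = 1000 ≡ 11, then 11·13 = 143 ≡ 14. So 13^19 ≡ 14 (mod 43).
Hence φ⁻¹(13) = 14.

14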